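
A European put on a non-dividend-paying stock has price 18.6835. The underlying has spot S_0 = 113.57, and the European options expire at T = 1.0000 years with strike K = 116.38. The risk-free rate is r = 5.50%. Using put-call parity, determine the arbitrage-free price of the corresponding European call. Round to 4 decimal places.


Put-call parity: C - P = S_0 * exp(-qT) - K * exp(-rT).
S_0 * exp(-qT) = 113.5700 * 1.00000000 = 113.57000000
K * exp(-rT) = 116.3800 * 0.94648515 = 110.15194152
C = P + S*exp(-qT) - K*exp(-rT)
C = 18.6835 + 113.57000000 - 110.15194152 = 22.1016

Answer: Call price = 22.1016


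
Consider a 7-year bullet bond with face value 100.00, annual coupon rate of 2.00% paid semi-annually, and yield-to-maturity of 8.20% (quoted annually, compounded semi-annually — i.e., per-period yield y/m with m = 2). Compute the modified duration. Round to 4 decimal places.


Answer: Modified duration = 6.1902

Derivation:
Coupon per period c = face * coupon_rate / m = 1.000000
Periods per year m = 2; per-period yield y/m = 0.041000
Number of cashflows N = 14
Cashflows (t years, CF_t, discount factor 1/(1+y/m)^(m*t), PV):
  t = 0.5000: CF_t = 1.000000, DF = 0.960615, PV = 0.960615
  t = 1.0000: CF_t = 1.000000, DF = 0.922781, PV = 0.922781
  t = 1.5000: CF_t = 1.000000, DF = 0.886437, PV = 0.886437
  t = 2.0000: CF_t = 1.000000, DF = 0.851524, PV = 0.851524
  t = 2.5000: CF_t = 1.000000, DF = 0.817987, PV = 0.817987
  t = 3.0000: CF_t = 1.000000, DF = 0.785770, PV = 0.785770
  t = 3.5000: CF_t = 1.000000, DF = 0.754823, PV = 0.754823
  t = 4.0000: CF_t = 1.000000, DF = 0.725094, PV = 0.725094
  t = 4.5000: CF_t = 1.000000, DF = 0.696536, PV = 0.696536
  t = 5.0000: CF_t = 1.000000, DF = 0.669103, PV = 0.669103
  t = 5.5000: CF_t = 1.000000, DF = 0.642750, PV = 0.642750
  t = 6.0000: CF_t = 1.000000, DF = 0.617435, PV = 0.617435
  t = 6.5000: CF_t = 1.000000, DF = 0.593117, PV = 0.593117
  t = 7.0000: CF_t = 101.000000, DF = 0.569757, PV = 57.545473
Price P = sum_t PV_t = 67.469443
First compute Macaulay numerator sum_t t * PV_t:
  t * PV_t at t = 0.5000: 0.480307
  t * PV_t at t = 1.0000: 0.922781
  t * PV_t at t = 1.5000: 1.329655
  t * PV_t at t = 2.0000: 1.703049
  t * PV_t at t = 2.5000: 2.044967
  t * PV_t at t = 3.0000: 2.357311
  t * PV_t at t = 3.5000: 2.641879
  t * PV_t at t = 4.0000: 2.900375
  t * PV_t at t = 4.5000: 3.134411
  t * PV_t at t = 5.0000: 3.345513
  t * PV_t at t = 5.5000: 3.535124
  t * PV_t at t = 6.0000: 3.704610
  t * PV_t at t = 6.5000: 3.855262
  t * PV_t at t = 7.0000: 402.818308
Macaulay duration D = 434.773552 / 67.469443 = 6.444007
Modified duration = D / (1 + y/m) = 6.444007 / (1 + 0.041000) = 6.190208


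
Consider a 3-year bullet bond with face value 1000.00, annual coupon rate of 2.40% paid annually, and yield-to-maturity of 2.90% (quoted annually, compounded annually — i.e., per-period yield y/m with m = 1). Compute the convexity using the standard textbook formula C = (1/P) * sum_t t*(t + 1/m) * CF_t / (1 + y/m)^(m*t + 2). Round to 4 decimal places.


Answer: Convexity = 10.9794

Derivation:
Coupon per period c = face * coupon_rate / m = 24.000000
Periods per year m = 1; per-period yield y/m = 0.029000
Number of cashflows N = 3
Cashflows (t years, CF_t, discount factor 1/(1+y/m)^(m*t), PV):
  t = 1.0000: CF_t = 24.000000, DF = 0.971817, PV = 23.323615
  t = 2.0000: CF_t = 24.000000, DF = 0.944429, PV = 22.666293
  t = 3.0000: CF_t = 1024.000000, DF = 0.917812, PV = 939.839800
Price P = sum_t PV_t = 985.829708
Convexity numerator sum_t t*(t + 1/m) * CF_t / (1+y/m)^(m*t + 2):
  t = 1.0000: term = 44.054991
  t = 2.0000: term = 128.440206
  t = 3.0000: term = 10651.341984
Convexity = (1/P) * sum = 10823.837181 / 985.829708 = 10.979419


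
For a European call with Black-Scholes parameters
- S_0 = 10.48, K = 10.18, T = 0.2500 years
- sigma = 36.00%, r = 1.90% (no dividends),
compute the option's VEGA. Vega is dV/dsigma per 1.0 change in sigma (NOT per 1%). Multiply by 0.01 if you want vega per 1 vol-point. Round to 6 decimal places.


d1 = 0.2777425987; d2 = 0.0977425987
phi(d1) = 0.3838478577; exp(-qT) = 1.0000000000; exp(-rT) = 0.9952612634
Vega = S * exp(-qT) * phi(d1) * sqrt(T) = 10.4800 * 1.0000000000 * 0.3838478577 * 0.5000000000 = 2.011363

Answer: Vega = 2.011363


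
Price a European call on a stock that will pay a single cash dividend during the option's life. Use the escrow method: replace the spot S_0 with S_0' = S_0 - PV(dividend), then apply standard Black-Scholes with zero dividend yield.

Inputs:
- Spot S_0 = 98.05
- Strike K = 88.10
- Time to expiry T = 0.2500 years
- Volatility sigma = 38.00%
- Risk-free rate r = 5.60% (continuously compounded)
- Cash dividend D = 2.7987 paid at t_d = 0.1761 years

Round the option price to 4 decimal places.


Answer: Price = 11.8902

Derivation:
PV(D) = D * exp(-r * t_d) = 2.7987 * 0.99018687 = 2.77123598
S_0' = S_0 - PV(D) = 98.0500 - 2.77123598 = 95.27876402
d1 = (ln(S_0'/K) + (r + sigma^2/2)*T) / (sigma*sqrt(T)) = 0.58097063
d2 = d1 - sigma*sqrt(T) = 0.39097063
exp(-rT) = 0.98609754
N(d1) = 0.71936988; N(d2) = 0.65209053
C = S_0' * N(d1) - K * exp(-rT) * N(d2) = 95.27876402 * 0.71936988 - 88.1000 * 0.98609754 * 0.65209053 = 11.8902


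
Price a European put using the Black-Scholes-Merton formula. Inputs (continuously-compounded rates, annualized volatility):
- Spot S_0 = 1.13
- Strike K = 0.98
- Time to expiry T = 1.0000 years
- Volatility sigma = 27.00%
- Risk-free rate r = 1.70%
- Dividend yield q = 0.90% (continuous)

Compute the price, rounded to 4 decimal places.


Answer: Price = 0.0504

Derivation:
d1 = (ln(S/K) + (r - q + 0.5*sigma^2) * T) / (sigma * sqrt(T)) = 0.69211237
d2 = d1 - sigma * sqrt(T) = 0.42211237
exp(-rT) = 0.98314368; exp(-qT) = 0.99104038
P = K * exp(-rT) * N(-d2) - S_0 * exp(-qT) * N(-d1)
N(-d1) = 0.24443338; N(-d2) = 0.33647150
P = 0.9800 * 0.98314368 * 0.33647150 - 1.1300 * 0.99104038 * 0.24443338 = 0.0504


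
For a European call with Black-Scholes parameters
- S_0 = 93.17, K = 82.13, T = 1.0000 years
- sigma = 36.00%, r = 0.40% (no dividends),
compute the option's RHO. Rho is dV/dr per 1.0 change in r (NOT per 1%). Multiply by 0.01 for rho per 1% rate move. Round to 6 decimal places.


Answer: Rho = 46.790272

Derivation:
d1 = 0.5414511770; d2 = 0.1814511770
phi(d1) = 0.3445475328; exp(-qT) = 1.0000000000; exp(-rT) = 0.9960079893
N(d2) = 0.5719932740
Rho = K*T*exp(-rT)*N(d2) = 82.1300 * 1.0000 * 0.9960079893 * 0.5719932740 = 46.790272


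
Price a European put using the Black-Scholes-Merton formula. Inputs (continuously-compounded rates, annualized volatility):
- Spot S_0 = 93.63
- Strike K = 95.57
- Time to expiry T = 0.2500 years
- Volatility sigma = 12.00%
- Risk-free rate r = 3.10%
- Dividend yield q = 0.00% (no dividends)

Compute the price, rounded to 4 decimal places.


Answer: Price = 2.9071

Derivation:
d1 = (ln(S/K) + (r - q + 0.5*sigma^2) * T) / (sigma * sqrt(T)) = -0.18263531
d2 = d1 - sigma * sqrt(T) = -0.24263531
exp(-rT) = 0.99227995; exp(-qT) = 1.00000000
P = K * exp(-rT) * N(-d2) - S_0 * exp(-qT) * N(-d1)
N(-d1) = 0.57245791; N(-d2) = 0.59585604
P = 95.5700 * 0.99227995 * 0.59585604 - 93.6300 * 1.00000000 * 0.57245791 = 2.9071


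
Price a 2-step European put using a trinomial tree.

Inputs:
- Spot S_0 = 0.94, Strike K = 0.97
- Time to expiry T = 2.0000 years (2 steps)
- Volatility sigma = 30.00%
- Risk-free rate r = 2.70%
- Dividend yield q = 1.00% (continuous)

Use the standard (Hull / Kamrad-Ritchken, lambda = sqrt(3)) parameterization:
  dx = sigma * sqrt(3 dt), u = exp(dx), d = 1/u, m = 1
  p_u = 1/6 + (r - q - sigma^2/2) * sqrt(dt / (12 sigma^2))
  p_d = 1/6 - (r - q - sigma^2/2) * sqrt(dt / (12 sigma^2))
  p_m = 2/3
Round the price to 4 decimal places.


dt = T/N = 1.000000; dx = sigma*sqrt(3*dt) = 0.519615
u = exp(dx) = 1.681381; d = 1/u = 0.594749
p_u = 0.139724, p_m = 0.666667, p_d = 0.193610
Discount per step: exp(-r*dt) = 0.973361
Stock lattice S(k, j) with j the centered position index:
  k=0: S(0,+0) = 0.9400
  k=1: S(1,-1) = 0.5591; S(1,+0) = 0.9400; S(1,+1) = 1.5805
  k=2: S(2,-2) = 0.3325; S(2,-1) = 0.5591; S(2,+0) = 0.9400; S(2,+1) = 1.5805; S(2,+2) = 2.6574
Terminal payoffs V(N, j) = max(K - S_T, 0):
  V(2,-2) = 0.637497; V(2,-1) = 0.410936; V(2,+0) = 0.030000; V(2,+1) = 0.000000; V(2,+2) = 0.000000
Backward induction: V(k, j) = exp(-r*dt) * [p_u * V(k+1, j+1) + p_m * V(k+1, j) + p_d * V(k+1, j-1)]
  V(1,-1) = exp(-r*dt) * [p_u*0.030000 + p_m*0.410936 + p_d*0.637497] = 0.390877
  V(1,+0) = exp(-r*dt) * [p_u*0.000000 + p_m*0.030000 + p_d*0.410936] = 0.096909
  V(1,+1) = exp(-r*dt) * [p_u*0.000000 + p_m*0.000000 + p_d*0.030000] = 0.005654
  V(0,+0) = exp(-r*dt) * [p_u*0.005654 + p_m*0.096909 + p_d*0.390877] = 0.137315

Answer: Price = V(0,0) = 0.1373


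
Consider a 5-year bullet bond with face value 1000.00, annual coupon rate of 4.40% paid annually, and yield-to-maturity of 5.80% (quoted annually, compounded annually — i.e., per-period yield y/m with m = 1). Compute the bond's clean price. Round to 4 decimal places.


Coupon per period c = face * coupon_rate / m = 44.000000
Periods per year m = 1; per-period yield y/m = 0.058000
Number of cashflows N = 5
Cashflows (t years, CF_t, discount factor 1/(1+y/m)^(m*t), PV):
  t = 1.0000: CF_t = 44.000000, DF = 0.945180, PV = 41.587902
  t = 2.0000: CF_t = 44.000000, DF = 0.893364, PV = 39.308036
  t = 3.0000: CF_t = 44.000000, DF = 0.844390, PV = 37.153153
  t = 4.0000: CF_t = 44.000000, DF = 0.798100, PV = 35.116401
  t = 5.0000: CF_t = 1044.000000, DF = 0.754348, PV = 787.539164
Price P = sum_t PV_t = 940.704655

Answer: Price = 940.7047


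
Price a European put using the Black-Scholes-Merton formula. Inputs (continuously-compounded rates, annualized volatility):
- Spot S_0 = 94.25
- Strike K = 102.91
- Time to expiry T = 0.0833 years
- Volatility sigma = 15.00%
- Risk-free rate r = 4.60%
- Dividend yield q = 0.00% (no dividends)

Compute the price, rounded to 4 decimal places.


Answer: Price = 8.3086

Derivation:
d1 = (ln(S/K) + (r - q + 0.5*sigma^2) * T) / (sigma * sqrt(T)) = -1.92030627
d2 = d1 - sigma * sqrt(T) = -1.96359888
exp(-rT) = 0.99617553; exp(-qT) = 1.00000000
P = K * exp(-rT) * N(-d2) - S_0 * exp(-qT) * N(-d1)
N(-d1) = 0.97259039; N(-d2) = 0.97521169
P = 102.9100 * 0.99617553 * 0.97521169 - 94.2500 * 1.00000000 * 0.97259039 = 8.3086


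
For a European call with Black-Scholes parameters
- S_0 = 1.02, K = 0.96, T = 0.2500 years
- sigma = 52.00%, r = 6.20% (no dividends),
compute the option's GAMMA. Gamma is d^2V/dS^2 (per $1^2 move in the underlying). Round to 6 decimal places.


d1 = 0.4227870070; d2 = 0.1627870070
phi(d1) = 0.3648339502; exp(-qT) = 1.0000000000; exp(-rT) = 0.9846195068
Gamma = exp(-qT) * phi(d1) / (S * sigma * sqrt(T)) = 1.0000000000 * 0.3648339502 / (1.0200 * 0.5200 * 0.5000000000) = 1.375694

Answer: Gamma = 1.375694


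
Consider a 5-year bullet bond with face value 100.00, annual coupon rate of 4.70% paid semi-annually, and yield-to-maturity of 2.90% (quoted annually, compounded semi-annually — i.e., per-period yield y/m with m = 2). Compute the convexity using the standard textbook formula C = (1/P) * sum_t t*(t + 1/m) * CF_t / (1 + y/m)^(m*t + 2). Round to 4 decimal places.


Coupon per period c = face * coupon_rate / m = 2.350000
Periods per year m = 2; per-period yield y/m = 0.014500
Number of cashflows N = 10
Cashflows (t years, CF_t, discount factor 1/(1+y/m)^(m*t), PV):
  t = 0.5000: CF_t = 2.350000, DF = 0.985707, PV = 2.316412
  t = 1.0000: CF_t = 2.350000, DF = 0.971619, PV = 2.283304
  t = 1.5000: CF_t = 2.350000, DF = 0.957732, PV = 2.250669
  t = 2.0000: CF_t = 2.350000, DF = 0.944043, PV = 2.218501
  t = 2.5000: CF_t = 2.350000, DF = 0.930550, PV = 2.186793
  t = 3.0000: CF_t = 2.350000, DF = 0.917250, PV = 2.155537
  t = 3.5000: CF_t = 2.350000, DF = 0.904140, PV = 2.124729
  t = 4.0000: CF_t = 2.350000, DF = 0.891217, PV = 2.094361
  t = 4.5000: CF_t = 2.350000, DF = 0.878479, PV = 2.064426
  t = 5.0000: CF_t = 102.350000, DF = 0.865923, PV = 88.627262
Price P = sum_t PV_t = 108.321995
Convexity numerator sum_t t*(t + 1/m) * CF_t / (1+y/m)^(m*t + 2):
  t = 0.5000: term = 1.125335
  t = 1.0000: term = 3.327752
  t = 1.5000: term = 6.560378
  t = 2.0000: term = 10.777687
  t = 2.5000: term = 15.935466
  t = 3.0000: term = 21.990786
  t = 3.5000: term = 28.901969
  t = 4.0000: term = 36.628561
  t = 4.5000: term = 45.131297
  t = 5.0000: term = 2368.077571
Convexity = (1/P) * sum = 2538.456801 / 108.321995 = 23.434362

Answer: Convexity = 23.4344


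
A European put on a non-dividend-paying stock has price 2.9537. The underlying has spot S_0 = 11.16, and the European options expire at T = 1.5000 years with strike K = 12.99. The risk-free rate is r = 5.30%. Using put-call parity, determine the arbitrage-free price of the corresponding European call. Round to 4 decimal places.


Answer: Call price = 2.1164

Derivation:
Put-call parity: C - P = S_0 * exp(-qT) - K * exp(-rT).
S_0 * exp(-qT) = 11.1600 * 1.00000000 = 11.16000000
K * exp(-rT) = 12.9900 * 0.92357802 = 11.99727848
C = P + S*exp(-qT) - K*exp(-rT)
C = 2.9537 + 11.16000000 - 11.99727848 = 2.1164


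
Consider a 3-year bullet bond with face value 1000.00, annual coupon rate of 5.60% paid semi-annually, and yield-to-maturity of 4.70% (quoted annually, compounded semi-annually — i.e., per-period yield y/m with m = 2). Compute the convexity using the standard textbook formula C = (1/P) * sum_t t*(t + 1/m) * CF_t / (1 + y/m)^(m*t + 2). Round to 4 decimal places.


Coupon per period c = face * coupon_rate / m = 28.000000
Periods per year m = 2; per-period yield y/m = 0.023500
Number of cashflows N = 6
Cashflows (t years, CF_t, discount factor 1/(1+y/m)^(m*t), PV):
  t = 0.5000: CF_t = 28.000000, DF = 0.977040, PV = 27.357108
  t = 1.0000: CF_t = 28.000000, DF = 0.954606, PV = 26.728977
  t = 1.5000: CF_t = 28.000000, DF = 0.932688, PV = 26.115268
  t = 2.0000: CF_t = 28.000000, DF = 0.911273, PV = 25.515650
  t = 2.5000: CF_t = 28.000000, DF = 0.890350, PV = 24.929800
  t = 3.0000: CF_t = 1028.000000, DF = 0.869907, PV = 894.264586
Price P = sum_t PV_t = 1024.911390
Convexity numerator sum_t t*(t + 1/m) * CF_t / (1+y/m)^(m*t + 2):
  t = 0.5000: term = 13.057634
  t = 1.0000: term = 38.273476
  t = 1.5000: term = 74.789400
  t = 2.0000: term = 121.787006
  t = 2.5000: term = 178.486086
  t = 3.0000: term = 8963.541587
Convexity = (1/P) * sum = 9389.935188 / 1024.911390 = 9.161704

Answer: Convexity = 9.1617


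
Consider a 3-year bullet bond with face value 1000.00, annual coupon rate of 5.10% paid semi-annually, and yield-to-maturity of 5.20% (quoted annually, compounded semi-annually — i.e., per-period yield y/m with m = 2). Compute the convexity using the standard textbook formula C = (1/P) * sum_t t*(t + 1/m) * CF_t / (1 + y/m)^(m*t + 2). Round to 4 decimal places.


Answer: Convexity = 9.1768

Derivation:
Coupon per period c = face * coupon_rate / m = 25.500000
Periods per year m = 2; per-period yield y/m = 0.026000
Number of cashflows N = 6
Cashflows (t years, CF_t, discount factor 1/(1+y/m)^(m*t), PV):
  t = 0.5000: CF_t = 25.500000, DF = 0.974659, PV = 24.853801
  t = 1.0000: CF_t = 25.500000, DF = 0.949960, PV = 24.223978
  t = 1.5000: CF_t = 25.500000, DF = 0.925887, PV = 23.610115
  t = 2.0000: CF_t = 25.500000, DF = 0.902424, PV = 23.011808
  t = 2.5000: CF_t = 25.500000, DF = 0.879555, PV = 22.428663
  t = 3.0000: CF_t = 1025.500000, DF = 0.857266, PV = 879.126760
Price P = sum_t PV_t = 997.255124
Convexity numerator sum_t t*(t + 1/m) * CF_t / (1+y/m)^(m*t + 2):
  t = 0.5000: term = 11.805057
  t = 1.0000: term = 34.517712
  t = 1.5000: term = 67.285988
  t = 2.0000: term = 109.301474
  t = 2.5000: term = 159.797477
  t = 3.0000: term = 8768.919386
Convexity = (1/P) * sum = 9151.627094 / 997.255124 = 9.176816


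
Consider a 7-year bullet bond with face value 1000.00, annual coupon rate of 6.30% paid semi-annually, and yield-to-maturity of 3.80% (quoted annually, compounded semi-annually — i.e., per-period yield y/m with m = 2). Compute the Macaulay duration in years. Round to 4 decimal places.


Answer: Macaulay duration = 5.8660 years

Derivation:
Coupon per period c = face * coupon_rate / m = 31.500000
Periods per year m = 2; per-period yield y/m = 0.019000
Number of cashflows N = 14
Cashflows (t years, CF_t, discount factor 1/(1+y/m)^(m*t), PV):
  t = 0.5000: CF_t = 31.500000, DF = 0.981354, PV = 30.912659
  t = 1.0000: CF_t = 31.500000, DF = 0.963056, PV = 30.336270
  t = 1.5000: CF_t = 31.500000, DF = 0.945099, PV = 29.770628
  t = 2.0000: CF_t = 31.500000, DF = 0.927477, PV = 29.215533
  t = 2.5000: CF_t = 31.500000, DF = 0.910184, PV = 28.670788
  t = 3.0000: CF_t = 31.500000, DF = 0.893213, PV = 28.136200
  t = 3.5000: CF_t = 31.500000, DF = 0.876558, PV = 27.611580
  t = 4.0000: CF_t = 31.500000, DF = 0.860214, PV = 27.096742
  t = 4.5000: CF_t = 31.500000, DF = 0.844175, PV = 26.591504
  t = 5.0000: CF_t = 31.500000, DF = 0.828434, PV = 26.095686
  t = 5.5000: CF_t = 31.500000, DF = 0.812988, PV = 25.609113
  t = 6.0000: CF_t = 31.500000, DF = 0.797829, PV = 25.131612
  t = 6.5000: CF_t = 31.500000, DF = 0.782953, PV = 24.663015
  t = 7.0000: CF_t = 1031.500000, DF = 0.768354, PV = 792.557274
Price P = sum_t PV_t = 1152.398606
Macaulay numerator sum_t t * PV_t:
  t * PV_t at t = 0.5000: 15.456330
  t * PV_t at t = 1.0000: 30.336270
  t * PV_t at t = 1.5000: 44.655943
  t * PV_t at t = 2.0000: 58.431067
  t * PV_t at t = 2.5000: 71.676971
  t * PV_t at t = 3.0000: 84.408601
  t * PV_t at t = 3.5000: 96.640532
  t * PV_t at t = 4.0000: 108.386969
  t * PV_t at t = 4.5000: 119.661767
  t * PV_t at t = 5.0000: 130.478429
  t * PV_t at t = 5.5000: 140.850119
  t * PV_t at t = 6.0000: 150.789672
  t * PV_t at t = 6.5000: 160.309596
  t * PV_t at t = 7.0000: 5547.900918
Macaulay duration D = (sum_t t * PV_t) / P = 6759.983182 / 1152.398606 = 5.866011


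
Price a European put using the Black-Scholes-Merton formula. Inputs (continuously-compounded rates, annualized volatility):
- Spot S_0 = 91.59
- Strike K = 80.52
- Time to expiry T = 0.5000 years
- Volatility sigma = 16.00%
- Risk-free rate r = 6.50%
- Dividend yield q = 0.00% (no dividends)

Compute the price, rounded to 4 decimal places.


Answer: Price = 0.3307

Derivation:
d1 = (ln(S/K) + (r - q + 0.5*sigma^2) * T) / (sigma * sqrt(T)) = 1.48241838
d2 = d1 - sigma * sqrt(T) = 1.36928130
exp(-rT) = 0.96802245; exp(-qT) = 1.00000000
P = K * exp(-rT) * N(-d2) - S_0 * exp(-qT) * N(-d1)
N(-d1) = 0.06911450; N(-d2) = 0.08545568
P = 80.5200 * 0.96802245 * 0.08545568 - 91.5900 * 1.00000000 * 0.06911450 = 0.3307


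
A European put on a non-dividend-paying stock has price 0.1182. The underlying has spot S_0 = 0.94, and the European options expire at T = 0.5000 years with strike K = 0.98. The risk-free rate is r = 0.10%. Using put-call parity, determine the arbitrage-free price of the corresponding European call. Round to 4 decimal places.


Answer: Call price = 0.0787

Derivation:
Put-call parity: C - P = S_0 * exp(-qT) - K * exp(-rT).
S_0 * exp(-qT) = 0.9400 * 1.00000000 = 0.94000000
K * exp(-rT) = 0.9800 * 0.99950012 = 0.97951012
C = P + S*exp(-qT) - K*exp(-rT)
C = 0.1182 + 0.94000000 - 0.97951012 = 0.0787


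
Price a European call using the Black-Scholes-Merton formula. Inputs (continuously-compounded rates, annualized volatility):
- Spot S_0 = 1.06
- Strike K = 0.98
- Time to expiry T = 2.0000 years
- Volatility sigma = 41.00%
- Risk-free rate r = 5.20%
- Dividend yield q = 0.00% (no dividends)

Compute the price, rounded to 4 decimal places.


Answer: Price = 0.3206

Derivation:
d1 = (ln(S/K) + (r - q + 0.5*sigma^2) * T) / (sigma * sqrt(T)) = 0.60461358
d2 = d1 - sigma * sqrt(T) = 0.02478602
exp(-rT) = 0.90122530; exp(-qT) = 1.00000000
C = S_0 * exp(-qT) * N(d1) - K * exp(-rT) * N(d2)
N(d1) = 0.72728211; N(d2) = 0.50988718
C = 1.0600 * 1.00000000 * 0.72728211 - 0.9800 * 0.90122530 * 0.50988718 = 0.3206


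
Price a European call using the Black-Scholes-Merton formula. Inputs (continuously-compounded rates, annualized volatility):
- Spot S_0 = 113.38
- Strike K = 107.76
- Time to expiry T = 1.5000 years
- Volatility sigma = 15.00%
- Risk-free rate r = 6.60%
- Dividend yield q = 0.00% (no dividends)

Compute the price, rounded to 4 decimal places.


Answer: Price = 18.0313

Derivation:
d1 = (ln(S/K) + (r - q + 0.5*sigma^2) * T) / (sigma * sqrt(T)) = 0.90747323
d2 = d1 - sigma * sqrt(T) = 0.72376149
exp(-rT) = 0.90574271; exp(-qT) = 1.00000000
C = S_0 * exp(-qT) * N(d1) - K * exp(-rT) * N(d2)
N(d1) = 0.81792170; N(d2) = 0.76539391
C = 113.3800 * 1.00000000 * 0.81792170 - 107.7600 * 0.90574271 * 0.76539391 = 18.0313


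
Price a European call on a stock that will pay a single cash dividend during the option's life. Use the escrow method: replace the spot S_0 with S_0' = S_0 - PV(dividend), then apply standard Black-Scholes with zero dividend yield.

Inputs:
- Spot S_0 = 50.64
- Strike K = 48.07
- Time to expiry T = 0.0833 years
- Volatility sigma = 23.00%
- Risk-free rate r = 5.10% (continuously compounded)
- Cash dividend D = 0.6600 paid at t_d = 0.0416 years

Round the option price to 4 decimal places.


Answer: Price = 2.6183

Derivation:
PV(D) = D * exp(-r * t_d) = 0.6600 * 0.99788065 = 0.65860123
S_0' = S_0 - PV(D) = 50.6400 - 0.65860123 = 49.98139877
d1 = (ln(S_0'/K) + (r + sigma^2/2)*T) / (sigma*sqrt(T)) = 0.68458640
d2 = d1 - sigma*sqrt(T) = 0.61820440
exp(-rT) = 0.99576071
N(d1) = 0.75319752; N(d2) = 0.73177969
C = S_0' * N(d1) - K * exp(-rT) * N(d2) = 49.98139877 * 0.75319752 - 48.0700 * 0.99576071 * 0.73177969 = 2.6183


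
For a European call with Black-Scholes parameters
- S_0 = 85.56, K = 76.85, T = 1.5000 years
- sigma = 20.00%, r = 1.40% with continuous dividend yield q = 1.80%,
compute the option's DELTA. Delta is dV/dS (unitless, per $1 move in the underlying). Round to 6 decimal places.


Answer: Delta = 0.685362

Derivation:
d1 = 0.5362848104; d2 = 0.2913358361
phi(d1) = 0.3455080861; exp(-qT) = 0.9733612415; exp(-rT) = 0.9792189646
N(d1) = 0.7041191366
Delta = exp(-qT) * N(d1) = 0.9733612415 * 0.7041191366 = 0.685362


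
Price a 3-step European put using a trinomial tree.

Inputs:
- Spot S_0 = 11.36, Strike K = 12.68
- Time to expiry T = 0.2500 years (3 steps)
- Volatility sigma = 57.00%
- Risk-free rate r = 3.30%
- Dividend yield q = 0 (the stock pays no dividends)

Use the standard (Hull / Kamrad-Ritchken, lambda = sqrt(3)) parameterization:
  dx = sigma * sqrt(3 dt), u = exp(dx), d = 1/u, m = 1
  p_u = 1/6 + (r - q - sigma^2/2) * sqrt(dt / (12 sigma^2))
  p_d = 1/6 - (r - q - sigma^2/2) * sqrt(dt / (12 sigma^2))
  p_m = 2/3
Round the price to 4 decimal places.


dt = T/N = 0.083333; dx = sigma*sqrt(3*dt) = 0.285000
u = exp(dx) = 1.329762; d = 1/u = 0.752014
p_u = 0.147741, p_m = 0.666667, p_d = 0.185592
Discount per step: exp(-r*dt) = 0.997254
Stock lattice S(k, j) with j the centered position index:
  k=0: S(0,+0) = 11.3600
  k=1: S(1,-1) = 8.5429; S(1,+0) = 11.3600; S(1,+1) = 15.1061
  k=2: S(2,-2) = 6.4244; S(2,-1) = 8.5429; S(2,+0) = 11.3600; S(2,+1) = 15.1061; S(2,+2) = 20.0875
  k=3: S(3,-3) = 4.8312; S(3,-2) = 6.4244; S(3,-1) = 8.5429; S(3,+0) = 11.3600; S(3,+1) = 15.1061; S(3,+2) = 20.0875; S(3,+3) = 26.7116
Terminal payoffs V(N, j) = max(K - S_T, 0):
  V(3,-3) = 7.848783; V(3,-2) = 6.255631; V(3,-1) = 4.137118; V(3,+0) = 1.320000; V(3,+1) = 0.000000; V(3,+2) = 0.000000; V(3,+3) = 0.000000
Backward induction: V(k, j) = exp(-r*dt) * [p_u * V(k+1, j+1) + p_m * V(k+1, j) + p_d * V(k+1, j-1)]
  V(2,-2) = exp(-r*dt) * [p_u*4.137118 + p_m*6.255631 + p_d*7.848783] = 6.221184
  V(2,-1) = exp(-r*dt) * [p_u*1.320000 + p_m*4.137118 + p_d*6.255631] = 4.102795
  V(2,+0) = exp(-r*dt) * [p_u*0.000000 + p_m*1.320000 + p_d*4.137118] = 1.643291
  V(2,+1) = exp(-r*dt) * [p_u*0.000000 + p_m*0.000000 + p_d*1.320000] = 0.244309
  V(2,+2) = exp(-r*dt) * [p_u*0.000000 + p_m*0.000000 + p_d*0.000000] = 0.000000
  V(1,-1) = exp(-r*dt) * [p_u*1.643291 + p_m*4.102795 + p_d*6.221184] = 4.121232
  V(1,+0) = exp(-r*dt) * [p_u*0.244309 + p_m*1.643291 + p_d*4.102795] = 1.887869
  V(1,+1) = exp(-r*dt) * [p_u*0.000000 + p_m*0.244309 + p_d*1.643291] = 0.466570
  V(0,+0) = exp(-r*dt) * [p_u*0.466570 + p_m*1.887869 + p_d*4.121232] = 2.086633

Answer: Price = V(0,0) = 2.0866


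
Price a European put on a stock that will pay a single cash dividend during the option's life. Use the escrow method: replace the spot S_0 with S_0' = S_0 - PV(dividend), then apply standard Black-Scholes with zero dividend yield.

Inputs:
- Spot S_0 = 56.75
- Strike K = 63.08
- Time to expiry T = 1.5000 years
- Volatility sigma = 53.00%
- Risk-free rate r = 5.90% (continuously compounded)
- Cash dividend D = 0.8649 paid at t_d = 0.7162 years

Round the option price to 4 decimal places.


PV(D) = D * exp(-r * t_d) = 0.8649 * 0.95862453 = 0.82911436
S_0' = S_0 - PV(D) = 56.7500 - 0.82911436 = 55.92088564
d1 = (ln(S_0'/K) + (r + sigma^2/2)*T) / (sigma*sqrt(T)) = 0.27531213
d2 = d1 - sigma*sqrt(T) = -0.37380265
exp(-rT) = 0.91530311
N(-d1) = 0.39153822; N(-d2) = 0.64572443
P = K * exp(-rT) * N(-d2) - S_0' * N(-d1) = 63.0800 * 0.91530311 * 0.64572443 - 55.92088564 * 0.39153822 = 15.3872

Answer: Price = 15.3872


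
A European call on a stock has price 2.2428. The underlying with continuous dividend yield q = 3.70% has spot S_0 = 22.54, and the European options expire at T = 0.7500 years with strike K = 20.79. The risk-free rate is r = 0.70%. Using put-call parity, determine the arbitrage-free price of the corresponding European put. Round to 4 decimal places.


Answer: Put price = 1.0008

Derivation:
Put-call parity: C - P = S_0 * exp(-qT) - K * exp(-rT).
S_0 * exp(-qT) = 22.5400 * 0.97263149 = 21.92311388
K * exp(-rT) = 20.7900 * 0.99476376 = 20.68113851
P = C - S*exp(-qT) + K*exp(-rT)
P = 2.2428 - 21.92311388 + 20.68113851 = 1.0008


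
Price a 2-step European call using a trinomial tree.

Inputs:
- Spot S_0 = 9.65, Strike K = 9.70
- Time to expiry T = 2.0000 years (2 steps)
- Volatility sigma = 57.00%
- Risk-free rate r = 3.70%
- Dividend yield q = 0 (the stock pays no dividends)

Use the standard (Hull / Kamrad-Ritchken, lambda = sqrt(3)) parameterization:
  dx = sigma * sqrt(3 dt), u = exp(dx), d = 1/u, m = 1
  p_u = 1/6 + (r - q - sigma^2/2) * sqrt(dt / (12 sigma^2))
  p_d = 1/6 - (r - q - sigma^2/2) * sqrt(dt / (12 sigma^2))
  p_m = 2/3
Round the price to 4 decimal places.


dt = T/N = 1.000000; dx = sigma*sqrt(3*dt) = 0.987269
u = exp(dx) = 2.683895; d = 1/u = 0.372593
p_u = 0.103133, p_m = 0.666667, p_d = 0.230201
Discount per step: exp(-r*dt) = 0.963676
Stock lattice S(k, j) with j the centered position index:
  k=0: S(0,+0) = 9.6500
  k=1: S(1,-1) = 3.5955; S(1,+0) = 9.6500; S(1,+1) = 25.8996
  k=2: S(2,-2) = 1.3397; S(2,-1) = 3.5955; S(2,+0) = 9.6500; S(2,+1) = 25.8996; S(2,+2) = 69.5118
Terminal payoffs V(N, j) = max(S_T - K, 0):
  V(2,-2) = 0.000000; V(2,-1) = 0.000000; V(2,+0) = 0.000000; V(2,+1) = 16.199583; V(2,+2) = 59.811752
Backward induction: V(k, j) = exp(-r*dt) * [p_u * V(k+1, j+1) + p_m * V(k+1, j) + p_d * V(k+1, j-1)]
  V(1,-1) = exp(-r*dt) * [p_u*0.000000 + p_m*0.000000 + p_d*0.000000] = 0.000000
  V(1,+0) = exp(-r*dt) * [p_u*16.199583 + p_m*0.000000 + p_d*0.000000] = 1.610022
  V(1,+1) = exp(-r*dt) * [p_u*59.811752 + p_m*16.199583 + p_d*0.000000] = 16.351923
  V(0,+0) = exp(-r*dt) * [p_u*16.351923 + p_m*1.610022 + p_d*0.000000] = 2.659522

Answer: Price = V(0,0) = 2.6595


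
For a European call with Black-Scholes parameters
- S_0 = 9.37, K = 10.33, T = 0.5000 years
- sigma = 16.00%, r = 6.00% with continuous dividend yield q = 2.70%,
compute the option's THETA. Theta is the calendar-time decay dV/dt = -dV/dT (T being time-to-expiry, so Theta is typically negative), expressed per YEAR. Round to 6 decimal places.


Answer: Theta = -0.404277

Derivation:
d1 = -0.6597234398; d2 = -0.7728605248
phi(d1) = 0.3209223640; exp(-qT) = 0.9865907163; exp(-rT) = 0.9704455335
Theta = -S*exp(-qT)*phi(d1)*sigma/(2*sqrt(T)) - r*K*exp(-rT)*N(d2) + q*S*exp(-qT)*N(d1)
N(d1) = 0.2547156609; N(d2) = 0.2198024645; sqrt(T) = 0.7071067812
Term 1 = -9.3700 * 0.9865907163 * 0.3209223640 * 0.1600 / (2 * 0.7071067812) = -0.3356460826
Term 2 = -0.0600 * 10.3300 * 0.9704455335 * 0.2198024645 = -0.1322072571
Term 3 = 0.0270 * 9.3700 * 0.9865907163 * 0.2547156609 = 0.0635764139
Theta = -0.3356460826 + (-0.1322072571) + (0.0635764139) = -0.404277


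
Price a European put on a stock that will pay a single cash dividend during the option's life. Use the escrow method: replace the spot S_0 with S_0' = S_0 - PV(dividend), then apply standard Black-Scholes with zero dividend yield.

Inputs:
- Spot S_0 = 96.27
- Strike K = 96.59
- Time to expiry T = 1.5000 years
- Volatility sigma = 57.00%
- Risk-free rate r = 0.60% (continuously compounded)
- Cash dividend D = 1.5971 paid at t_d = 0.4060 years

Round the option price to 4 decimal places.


PV(D) = D * exp(-r * t_d) = 1.5971 * 0.99756696 = 1.59321420
S_0' = S_0 - PV(D) = 96.2700 - 1.59321420 = 94.67678580
d1 = (ln(S_0'/K) + (r + sigma^2/2)*T) / (sigma*sqrt(T)) = 0.33328620
d2 = d1 - sigma*sqrt(T) = -0.36481838
exp(-rT) = 0.99104038
N(-d1) = 0.36945913; N(-d2) = 0.64237651
P = K * exp(-rT) * N(-d2) - S_0' * N(-d1) = 96.5900 * 0.99104038 * 0.64237651 - 94.67678580 * 0.36945913 = 26.5120

Answer: Price = 26.5120


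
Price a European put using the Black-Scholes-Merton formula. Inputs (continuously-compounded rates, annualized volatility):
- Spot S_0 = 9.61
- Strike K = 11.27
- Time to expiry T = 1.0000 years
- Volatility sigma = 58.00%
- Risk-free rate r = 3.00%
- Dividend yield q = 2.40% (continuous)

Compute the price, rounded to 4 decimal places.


d1 = (ln(S/K) + (r - q + 0.5*sigma^2) * T) / (sigma * sqrt(T)) = 0.02562051
d2 = d1 - sigma * sqrt(T) = -0.55437949
exp(-rT) = 0.97044553; exp(-qT) = 0.97628571
P = K * exp(-rT) * N(-d2) - S_0 * exp(-qT) * N(-d1)
N(-d1) = 0.48978001; N(-d2) = 0.71034042
P = 11.2700 * 0.97044553 * 0.71034042 - 9.6100 * 0.97628571 * 0.48978001 = 3.1738

Answer: Price = 3.1738


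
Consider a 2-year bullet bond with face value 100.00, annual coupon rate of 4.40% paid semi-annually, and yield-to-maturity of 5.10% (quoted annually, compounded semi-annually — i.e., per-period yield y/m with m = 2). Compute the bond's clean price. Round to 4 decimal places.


Answer: Price = 98.6849

Derivation:
Coupon per period c = face * coupon_rate / m = 2.200000
Periods per year m = 2; per-period yield y/m = 0.025500
Number of cashflows N = 4
Cashflows (t years, CF_t, discount factor 1/(1+y/m)^(m*t), PV):
  t = 0.5000: CF_t = 2.200000, DF = 0.975134, PV = 2.145295
  t = 1.0000: CF_t = 2.200000, DF = 0.950886, PV = 2.091950
  t = 1.5000: CF_t = 2.200000, DF = 0.927242, PV = 2.039932
  t = 2.0000: CF_t = 102.200000, DF = 0.904185, PV = 92.407716
Price P = sum_t PV_t = 98.684893


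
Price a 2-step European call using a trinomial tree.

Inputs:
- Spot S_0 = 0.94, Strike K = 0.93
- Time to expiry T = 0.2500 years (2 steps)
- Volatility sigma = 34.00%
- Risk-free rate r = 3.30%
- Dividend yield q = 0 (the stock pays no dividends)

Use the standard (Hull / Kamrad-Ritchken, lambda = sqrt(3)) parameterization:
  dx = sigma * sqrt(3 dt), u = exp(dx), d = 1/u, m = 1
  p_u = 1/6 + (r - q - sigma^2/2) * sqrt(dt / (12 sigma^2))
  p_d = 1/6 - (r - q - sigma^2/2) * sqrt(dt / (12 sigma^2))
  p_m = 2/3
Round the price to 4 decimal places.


dt = T/N = 0.125000; dx = sigma*sqrt(3*dt) = 0.208207
u = exp(dx) = 1.231468; d = 1/u = 0.812039
p_u = 0.159222, p_m = 0.666667, p_d = 0.174111
Discount per step: exp(-r*dt) = 0.995883
Stock lattice S(k, j) with j the centered position index:
  k=0: S(0,+0) = 0.9400
  k=1: S(1,-1) = 0.7633; S(1,+0) = 0.9400; S(1,+1) = 1.1576
  k=2: S(2,-2) = 0.6198; S(2,-1) = 0.7633; S(2,+0) = 0.9400; S(2,+1) = 1.1576; S(2,+2) = 1.4255
Terminal payoffs V(N, j) = max(S_T - K, 0):
  V(2,-2) = 0.000000; V(2,-1) = 0.000000; V(2,+0) = 0.010000; V(2,+1) = 0.227580; V(2,+2) = 0.495522
Backward induction: V(k, j) = exp(-r*dt) * [p_u * V(k+1, j+1) + p_m * V(k+1, j) + p_d * V(k+1, j-1)]
  V(1,-1) = exp(-r*dt) * [p_u*0.010000 + p_m*0.000000 + p_d*0.000000] = 0.001586
  V(1,+0) = exp(-r*dt) * [p_u*0.227580 + p_m*0.010000 + p_d*0.000000] = 0.042726
  V(1,+1) = exp(-r*dt) * [p_u*0.495522 + p_m*0.227580 + p_d*0.010000] = 0.231402
  V(0,+0) = exp(-r*dt) * [p_u*0.231402 + p_m*0.042726 + p_d*0.001586] = 0.065334

Answer: Price = V(0,0) = 0.0653


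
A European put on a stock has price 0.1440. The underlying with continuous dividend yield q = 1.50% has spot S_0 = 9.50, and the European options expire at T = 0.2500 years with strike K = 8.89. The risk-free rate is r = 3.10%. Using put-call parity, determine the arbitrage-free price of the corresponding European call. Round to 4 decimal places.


Put-call parity: C - P = S_0 * exp(-qT) - K * exp(-rT).
S_0 * exp(-qT) = 9.5000 * 0.99625702 = 9.46444171
K * exp(-rT) = 8.8900 * 0.99227995 = 8.82136879
C = P + S*exp(-qT) - K*exp(-rT)
C = 0.1440 + 9.46444171 - 8.82136879 = 0.7871

Answer: Call price = 0.7871


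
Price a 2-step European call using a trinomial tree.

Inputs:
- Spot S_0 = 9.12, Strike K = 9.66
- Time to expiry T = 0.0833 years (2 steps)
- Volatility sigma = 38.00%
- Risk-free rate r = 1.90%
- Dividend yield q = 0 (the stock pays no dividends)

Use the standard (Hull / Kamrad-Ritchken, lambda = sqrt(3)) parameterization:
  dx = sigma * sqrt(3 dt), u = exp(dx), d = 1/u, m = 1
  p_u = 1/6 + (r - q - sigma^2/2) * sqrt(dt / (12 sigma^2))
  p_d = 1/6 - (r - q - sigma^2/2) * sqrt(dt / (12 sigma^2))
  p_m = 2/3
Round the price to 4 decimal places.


Answer: Price = V(0,0) = 0.2195

Derivation:
dt = T/N = 0.041650; dx = sigma*sqrt(3*dt) = 0.134323
u = exp(dx) = 1.143763; d = 1/u = 0.874307
p_u = 0.158419, p_m = 0.666667, p_d = 0.174915
Discount per step: exp(-r*dt) = 0.999209
Stock lattice S(k, j) with j the centered position index:
  k=0: S(0,+0) = 9.1200
  k=1: S(1,-1) = 7.9737; S(1,+0) = 9.1200; S(1,+1) = 10.4311
  k=2: S(2,-2) = 6.9714; S(2,-1) = 7.9737; S(2,+0) = 9.1200; S(2,+1) = 10.4311; S(2,+2) = 11.9307
Terminal payoffs V(N, j) = max(S_T - K, 0):
  V(2,-2) = 0.000000; V(2,-1) = 0.000000; V(2,+0) = 0.000000; V(2,+1) = 0.771116; V(2,+2) = 2.270721
Backward induction: V(k, j) = exp(-r*dt) * [p_u * V(k+1, j+1) + p_m * V(k+1, j) + p_d * V(k+1, j-1)]
  V(1,-1) = exp(-r*dt) * [p_u*0.000000 + p_m*0.000000 + p_d*0.000000] = 0.000000
  V(1,+0) = exp(-r*dt) * [p_u*0.771116 + p_m*0.000000 + p_d*0.000000] = 0.122063
  V(1,+1) = exp(-r*dt) * [p_u*2.270721 + p_m*0.771116 + p_d*0.000000] = 0.873111
  V(0,+0) = exp(-r*dt) * [p_u*0.873111 + p_m*0.122063 + p_d*0.000000] = 0.219518


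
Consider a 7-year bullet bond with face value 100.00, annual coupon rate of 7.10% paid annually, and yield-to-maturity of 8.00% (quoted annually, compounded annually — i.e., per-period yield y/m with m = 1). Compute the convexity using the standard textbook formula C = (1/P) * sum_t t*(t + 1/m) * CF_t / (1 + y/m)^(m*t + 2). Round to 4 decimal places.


Answer: Convexity = 36.4661

Derivation:
Coupon per period c = face * coupon_rate / m = 7.100000
Periods per year m = 1; per-period yield y/m = 0.080000
Number of cashflows N = 7
Cashflows (t years, CF_t, discount factor 1/(1+y/m)^(m*t), PV):
  t = 1.0000: CF_t = 7.100000, DF = 0.925926, PV = 6.574074
  t = 2.0000: CF_t = 7.100000, DF = 0.857339, PV = 6.087106
  t = 3.0000: CF_t = 7.100000, DF = 0.793832, PV = 5.636209
  t = 4.0000: CF_t = 7.100000, DF = 0.735030, PV = 5.218712
  t = 5.0000: CF_t = 7.100000, DF = 0.680583, PV = 4.832141
  t = 6.0000: CF_t = 7.100000, DF = 0.630170, PV = 4.474204
  t = 7.0000: CF_t = 107.100000, DF = 0.583490, PV = 62.491821
Price P = sum_t PV_t = 95.314267
Convexity numerator sum_t t*(t + 1/m) * CF_t / (1+y/m)^(m*t + 2):
  t = 1.0000: term = 11.272418
  t = 2.0000: term = 31.312272
  t = 3.0000: term = 57.985688
  t = 4.0000: term = 89.484087
  t = 5.0000: term = 124.283454
  t = 6.0000: term = 161.108181
  t = 7.0000: term = 3000.293205
Convexity = (1/P) * sum = 3475.739306 / 95.314267 = 36.466097


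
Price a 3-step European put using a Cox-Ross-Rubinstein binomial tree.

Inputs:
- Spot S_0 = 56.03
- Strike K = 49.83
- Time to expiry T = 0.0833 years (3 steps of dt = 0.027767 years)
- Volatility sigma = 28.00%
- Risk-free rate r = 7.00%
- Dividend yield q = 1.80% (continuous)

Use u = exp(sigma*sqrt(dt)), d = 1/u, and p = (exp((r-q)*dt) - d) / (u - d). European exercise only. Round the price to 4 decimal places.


dt = T/N = 0.027767
u = exp(sigma*sqrt(dt)) = 1.047763; d = 1/u = 0.954414
p = (exp((r-q)*dt) - d) / (u - d) = 0.503816
Discount per step: exp(-r*dt) = 0.998058
Stock lattice S(k, i) with i counting down-moves:
  k=0: S(0,0) = 56.0300
  k=1: S(1,0) = 58.7062; S(1,1) = 53.4758
  k=2: S(2,0) = 61.5101; S(2,1) = 56.0300; S(2,2) = 51.0381
  k=3: S(3,0) = 64.4480; S(3,1) = 58.7062; S(3,2) = 53.4758; S(3,3) = 48.7115
Terminal payoffs V(N, i) = max(K - S_T, 0):
  V(3,0) = 0.000000; V(3,1) = 0.000000; V(3,2) = 0.000000; V(3,3) = 1.118494
Backward induction: V(k, i) = exp(-r*dt) * [p * V(k+1, i) + (1-p) * V(k+1, i+1)].
  V(2,0) = exp(-r*dt) * [p*0.000000 + (1-p)*0.000000] = 0.000000
  V(2,1) = exp(-r*dt) * [p*0.000000 + (1-p)*0.000000] = 0.000000
  V(2,2) = exp(-r*dt) * [p*0.000000 + (1-p)*1.118494] = 0.553901
  V(1,0) = exp(-r*dt) * [p*0.000000 + (1-p)*0.000000] = 0.000000
  V(1,1) = exp(-r*dt) * [p*0.000000 + (1-p)*0.553901] = 0.274303
  V(0,0) = exp(-r*dt) * [p*0.000000 + (1-p)*0.274303] = 0.135840

Answer: Price = V(0,0) = 0.1358


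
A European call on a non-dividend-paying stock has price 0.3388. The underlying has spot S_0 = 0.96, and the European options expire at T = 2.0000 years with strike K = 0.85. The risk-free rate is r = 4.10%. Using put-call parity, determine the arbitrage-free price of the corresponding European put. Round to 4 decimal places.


Answer: Put price = 0.1619

Derivation:
Put-call parity: C - P = S_0 * exp(-qT) - K * exp(-rT).
S_0 * exp(-qT) = 0.9600 * 1.00000000 = 0.96000000
K * exp(-rT) = 0.8500 * 0.92127196 = 0.78308116
P = C - S*exp(-qT) + K*exp(-rT)
P = 0.3388 - 0.96000000 + 0.78308116 = 0.1619


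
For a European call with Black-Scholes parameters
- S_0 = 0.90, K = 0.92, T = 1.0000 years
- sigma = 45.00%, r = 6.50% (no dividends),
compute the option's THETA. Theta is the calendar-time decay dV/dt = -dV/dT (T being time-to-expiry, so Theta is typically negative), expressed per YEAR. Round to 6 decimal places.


d1 = 0.3206024295; d2 = -0.1293975705
phi(d1) = 0.3789573959; exp(-qT) = 1.0000000000; exp(-rT) = 0.9370674634
Theta = -S*exp(-qT)*phi(d1)*sigma/(2*sqrt(T)) - r*K*exp(-rT)*N(d2) + q*S*exp(-qT)*N(d1)
N(d1) = 0.6257441519; N(d2) = 0.4485215350; sqrt(T) = 1.0000000000
Term 1 = -0.9000 * 1.0000000000 * 0.3789573959 * 0.4500 / (2 * 1.0000000000) = -0.0767388727
Term 2 = -0.0650 * 0.9200 * 0.9370674634 * 0.4485215350 = -0.0251336372
Term 3 = 0 (no dividend yield, q = 0)
Theta = -0.0767388727 + (-0.0251336372) + (0.0000000000) = -0.101873

Answer: Theta = -0.101873


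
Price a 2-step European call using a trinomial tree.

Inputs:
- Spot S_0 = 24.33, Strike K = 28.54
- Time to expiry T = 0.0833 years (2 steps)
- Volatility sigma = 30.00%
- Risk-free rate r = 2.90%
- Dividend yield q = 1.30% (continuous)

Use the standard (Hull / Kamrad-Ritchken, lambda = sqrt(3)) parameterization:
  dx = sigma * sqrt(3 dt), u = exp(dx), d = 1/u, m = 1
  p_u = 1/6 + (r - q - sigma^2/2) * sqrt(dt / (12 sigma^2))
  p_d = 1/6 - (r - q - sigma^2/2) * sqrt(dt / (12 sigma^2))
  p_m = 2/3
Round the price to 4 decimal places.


dt = T/N = 0.041650; dx = sigma*sqrt(3*dt) = 0.106045
u = exp(dx) = 1.111872; d = 1/u = 0.899384
p_u = 0.160972, p_m = 0.666667, p_d = 0.172362
Discount per step: exp(-r*dt) = 0.998793
Stock lattice S(k, j) with j the centered position index:
  k=0: S(0,+0) = 24.3300
  k=1: S(1,-1) = 21.8820; S(1,+0) = 24.3300; S(1,+1) = 27.0518
  k=2: S(2,-2) = 19.6803; S(2,-1) = 21.8820; S(2,+0) = 24.3300; S(2,+1) = 27.0518; S(2,+2) = 30.0782
Terminal payoffs V(N, j) = max(S_T - K, 0):
  V(2,-2) = 0.000000; V(2,-1) = 0.000000; V(2,+0) = 0.000000; V(2,+1) = 0.000000; V(2,+2) = 1.538173
Backward induction: V(k, j) = exp(-r*dt) * [p_u * V(k+1, j+1) + p_m * V(k+1, j) + p_d * V(k+1, j-1)]
  V(1,-1) = exp(-r*dt) * [p_u*0.000000 + p_m*0.000000 + p_d*0.000000] = 0.000000
  V(1,+0) = exp(-r*dt) * [p_u*0.000000 + p_m*0.000000 + p_d*0.000000] = 0.000000
  V(1,+1) = exp(-r*dt) * [p_u*1.538173 + p_m*0.000000 + p_d*0.000000] = 0.247303
  V(0,+0) = exp(-r*dt) * [p_u*0.247303 + p_m*0.000000 + p_d*0.000000] = 0.039761

Answer: Price = V(0,0) = 0.0398
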